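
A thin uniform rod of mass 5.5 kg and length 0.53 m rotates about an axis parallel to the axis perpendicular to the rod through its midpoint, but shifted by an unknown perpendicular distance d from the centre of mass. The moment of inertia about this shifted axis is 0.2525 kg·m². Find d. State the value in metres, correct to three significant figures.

0.150

About the centre-of-mass axis, I_cm = (1/12)ML² = (1/12)(5.5)(0.53)² = 0.12875 kg·m².
Parallel axis theorem: I = I_cm + Md², so Md² = 0.2525 − 0.12875 = 0.12375 kg·m².
d = √(0.12375 / 5.5) = 0.15 m.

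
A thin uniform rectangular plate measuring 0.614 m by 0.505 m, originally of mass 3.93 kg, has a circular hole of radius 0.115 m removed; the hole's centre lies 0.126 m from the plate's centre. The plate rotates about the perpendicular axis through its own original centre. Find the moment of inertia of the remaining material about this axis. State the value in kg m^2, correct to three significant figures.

0.195

Unpierced body about its centre: I₀ = (1/12)M(a²+b²) = (1/12)(3.93)[(0.614)² + (0.505)²] = 0.20699 kg m^2.
The removed disk has mass m = M·πr²/(ab) = (3.93)·π(0.115)²/(0.614·0.505) = 0.5266 kg (same uniform areal density).
Its moment of inertia about the rotation axis (parallel-axis theorem): I_hole = (1/2)mr² + md² = (1/2)(0.5266)(0.115)² + (0.5266)(0.126)² = 0.011842 kg m^2.
Treating the hole as negative mass, I = I₀ − I_hole = 0.20699 − 0.011842 = 0.19514 kg m^2.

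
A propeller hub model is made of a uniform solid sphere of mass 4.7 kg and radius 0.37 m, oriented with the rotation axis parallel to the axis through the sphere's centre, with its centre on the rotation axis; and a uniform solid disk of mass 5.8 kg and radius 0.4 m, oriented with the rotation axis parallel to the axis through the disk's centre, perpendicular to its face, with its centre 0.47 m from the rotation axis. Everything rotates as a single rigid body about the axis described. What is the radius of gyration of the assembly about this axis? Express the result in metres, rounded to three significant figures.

0.437

Solid sphere: I_cm = (2/5)MR² = (2/5)(4.7)(0.37)² = 0.25737 kg m²; axis through the centre, so I = 0.25737 kg m².
Solid disk: I_cm = (1/2)MR² = (1/2)(5.8)(0.4)² = 0.464 kg m²; centre at d = 0.47 m, so I = I_cm + Md² gives I = 0.464 + (5.8)(0.47)² = 1.7452 kg m².
Total I = 2.0026 kg m²; total mass M = 10.5 kg.
k = √(I/M) = √(2.0026/10.5) = 0.43672 m.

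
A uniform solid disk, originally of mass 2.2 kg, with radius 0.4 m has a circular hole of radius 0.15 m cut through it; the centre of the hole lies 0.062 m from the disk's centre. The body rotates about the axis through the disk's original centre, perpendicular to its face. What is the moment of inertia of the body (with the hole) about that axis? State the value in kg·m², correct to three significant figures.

Unpierced body about its centre: I₀ = (1/2)MR² = (1/2)(2.2)(0.4)² = 0.176 kg·m².
The removed disk has mass m = M·(r/R)² = (2.2)(0.15/0.4)² = 0.30937 kg (same uniform areal density).
Its moment of inertia about the rotation axis (parallel-axis theorem): I_hole = (1/2)mr² + md² = (1/2)(0.30937)(0.15)² + (0.30937)(0.062)² = 0.0046697 kg·m².
Treating the hole as negative mass, I = I₀ − I_hole = 0.176 − 0.0046697 = 0.17133 kg·m².

0.171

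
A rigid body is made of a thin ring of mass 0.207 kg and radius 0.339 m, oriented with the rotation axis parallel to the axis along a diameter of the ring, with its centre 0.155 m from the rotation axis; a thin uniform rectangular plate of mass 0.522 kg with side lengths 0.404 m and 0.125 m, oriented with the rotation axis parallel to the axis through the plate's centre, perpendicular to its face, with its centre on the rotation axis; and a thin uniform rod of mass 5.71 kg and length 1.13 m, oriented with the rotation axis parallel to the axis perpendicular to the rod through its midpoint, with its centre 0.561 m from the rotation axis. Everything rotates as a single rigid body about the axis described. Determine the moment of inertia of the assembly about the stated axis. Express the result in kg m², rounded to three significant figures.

Thin ring: I_cm = (1/2)MR² = (1/2)(0.207)(0.339)² = 0.011894 kg m²; centre at d = 0.155 m, so I = I_cm + Md² gives I = 0.011894 + (0.207)(0.155)² = 0.016867 kg m².
Rectangular plate: I_cm = (1/12)M(a²+b²) = (1/12)(0.522)[(0.404)² + (0.125)²] = 0.0077796 kg m²; axis through the centre, so I = 0.0077796 kg m².
Thin rod: I_cm = (1/12)ML² = (1/12)(5.71)(1.13)² = 0.60759 kg m²; centre at d = 0.561 m, so I = I_cm + Md² gives I = 0.60759 + (5.71)(0.561)² = 2.4046 kg m².
Total I = 0.016867 + 0.0077796 + 2.4046 = 2.4293 kg m².

2.43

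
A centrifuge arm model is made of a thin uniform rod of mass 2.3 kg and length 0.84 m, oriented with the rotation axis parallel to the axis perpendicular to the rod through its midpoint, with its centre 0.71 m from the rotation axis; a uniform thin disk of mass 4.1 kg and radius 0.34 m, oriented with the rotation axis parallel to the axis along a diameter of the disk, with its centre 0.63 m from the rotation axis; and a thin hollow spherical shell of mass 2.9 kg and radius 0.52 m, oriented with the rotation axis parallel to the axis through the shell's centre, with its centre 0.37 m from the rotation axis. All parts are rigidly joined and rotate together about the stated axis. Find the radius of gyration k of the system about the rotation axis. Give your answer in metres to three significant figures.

Thin rod: I_cm = (1/12)ML² = (1/12)(2.3)(0.84)² = 0.13524 kg m²; centre at d = 0.71 m, so the parallel axis theorem gives I = 0.13524 + (2.3)(0.71)² = 1.2947 kg m².
Thin disk: I_cm = (1/4)MR² = (1/4)(4.1)(0.34)² = 0.11849 kg m²; centre at d = 0.63 m, so the parallel axis theorem gives I = 0.11849 + (4.1)(0.63)² = 1.7458 kg m².
Spherical shell: I_cm = (2/3)MR² = (2/3)(2.9)(0.52)² = 0.52277 kg m²; centre at d = 0.37 m, so the parallel axis theorem gives I = 0.52277 + (2.9)(0.37)² = 0.91978 kg m².
Total I = 3.9602 kg m²; total mass M = 9.3 kg.
k = √(I/M) = √(3.9602/9.3) = 0.65256 m.

0.653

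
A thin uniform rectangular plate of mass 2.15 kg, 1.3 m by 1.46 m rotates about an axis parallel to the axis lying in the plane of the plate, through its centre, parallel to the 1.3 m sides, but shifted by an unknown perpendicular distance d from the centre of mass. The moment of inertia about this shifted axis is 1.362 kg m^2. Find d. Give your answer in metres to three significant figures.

0.675

About the centre-of-mass axis, I_cm = (1/12)Mb² = (1/12)(2.15)(1.46)² = 0.38191 kg m^2.
Parallel axis theorem: I = I_cm + Md², so Md² = 1.362 − 0.38191 = 0.98009 kg m^2.
d = √(0.98009 / 2.15) = 0.67517 m.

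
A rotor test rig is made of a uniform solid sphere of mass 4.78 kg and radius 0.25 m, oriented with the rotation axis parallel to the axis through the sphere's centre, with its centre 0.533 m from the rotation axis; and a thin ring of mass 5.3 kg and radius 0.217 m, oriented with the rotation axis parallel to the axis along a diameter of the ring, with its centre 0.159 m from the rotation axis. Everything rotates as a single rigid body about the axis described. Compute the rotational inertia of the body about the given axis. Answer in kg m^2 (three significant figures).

Solid sphere: I_cm = (2/5)MR² = (2/5)(4.78)(0.25)² = 0.1195 kg m^2; centre at d = 0.533 m, so the parallel axis theorem gives I = 0.1195 + (4.78)(0.533)² = 1.4774 kg m^2.
Thin ring: I_cm = (1/2)MR² = (1/2)(5.3)(0.217)² = 0.12479 kg m^2; centre at d = 0.159 m, so the parallel axis theorem gives I = 0.12479 + (5.3)(0.159)² = 0.25878 kg m^2.
Total I = 1.4774 + 0.25878 = 1.7362 kg m^2.

1.74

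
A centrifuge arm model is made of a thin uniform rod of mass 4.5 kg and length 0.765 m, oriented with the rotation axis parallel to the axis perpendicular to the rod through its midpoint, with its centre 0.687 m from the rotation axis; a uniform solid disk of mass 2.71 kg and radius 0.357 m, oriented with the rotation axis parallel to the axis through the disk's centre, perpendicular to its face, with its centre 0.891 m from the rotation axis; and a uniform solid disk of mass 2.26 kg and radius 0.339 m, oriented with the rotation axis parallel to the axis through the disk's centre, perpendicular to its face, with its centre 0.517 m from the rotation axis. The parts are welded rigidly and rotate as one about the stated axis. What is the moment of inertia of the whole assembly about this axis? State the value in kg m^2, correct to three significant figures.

Thin rod: I_cm = (1/12)ML² = (1/12)(4.5)(0.765)² = 0.21946 kg m^2; centre at d = 0.687 m, so I = I_cm + Md² gives I = 0.21946 + (4.5)(0.687)² = 2.3433 kg m^2.
Solid disk: I_cm = (1/2)MR² = (1/2)(2.71)(0.357)² = 0.17269 kg m^2; centre at d = 0.891 m, so I = I_cm + Md² gives I = 0.17269 + (2.71)(0.891)² = 2.3241 kg m^2.
Solid disk: I_cm = (1/2)MR² = (1/2)(2.26)(0.339)² = 0.12986 kg m^2; centre at d = 0.517 m, so I = I_cm + Md² gives I = 0.12986 + (2.26)(0.517)² = 0.73393 kg m^2.
Total I = 2.3433 + 2.3241 + 0.73393 = 5.4014 kg m^2.

5.40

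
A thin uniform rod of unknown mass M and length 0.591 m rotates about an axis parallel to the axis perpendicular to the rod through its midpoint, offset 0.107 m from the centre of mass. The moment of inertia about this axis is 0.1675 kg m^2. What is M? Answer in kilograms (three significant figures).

I = I_cm + Md² = (1/12)ML² + Md² = M·[0.0833333·(0.591)² + (0.107)²] = M·0.040556.
So M = 0.1675 / 0.040556 = 4.1301 kg.

4.13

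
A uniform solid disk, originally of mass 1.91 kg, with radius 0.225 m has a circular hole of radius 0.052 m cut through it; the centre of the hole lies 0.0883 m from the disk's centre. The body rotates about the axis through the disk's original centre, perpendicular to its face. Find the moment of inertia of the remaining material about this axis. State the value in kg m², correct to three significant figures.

Unpierced body about its centre: I₀ = (1/2)MR² = (1/2)(1.91)(0.225)² = 0.048347 kg m².
The removed disk has mass m = M·(r/R)² = (1.91)(0.052/0.225)² = 0.10202 kg (same uniform areal density).
Its moment of inertia about the rotation axis (parallel-axis theorem): I_hole = (1/2)mr² + md² = (1/2)(0.10202)(0.052)² + (0.10202)(0.0883)² = 0.00093335 kg m².
Treating the hole as negative mass, I = I₀ − I_hole = 0.048347 − 0.00093335 = 0.047414 kg m².

0.0474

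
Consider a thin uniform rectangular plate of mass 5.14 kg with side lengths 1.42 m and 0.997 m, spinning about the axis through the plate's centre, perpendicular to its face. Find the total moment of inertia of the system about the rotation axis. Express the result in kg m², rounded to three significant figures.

1.29

I_cm = (1/12)M(a²+b²) = (1/12)(5.14)[(1.42)² + (0.997)²] = 1.2895 kg m²; axis through the centre, so I = 1.2895 kg m².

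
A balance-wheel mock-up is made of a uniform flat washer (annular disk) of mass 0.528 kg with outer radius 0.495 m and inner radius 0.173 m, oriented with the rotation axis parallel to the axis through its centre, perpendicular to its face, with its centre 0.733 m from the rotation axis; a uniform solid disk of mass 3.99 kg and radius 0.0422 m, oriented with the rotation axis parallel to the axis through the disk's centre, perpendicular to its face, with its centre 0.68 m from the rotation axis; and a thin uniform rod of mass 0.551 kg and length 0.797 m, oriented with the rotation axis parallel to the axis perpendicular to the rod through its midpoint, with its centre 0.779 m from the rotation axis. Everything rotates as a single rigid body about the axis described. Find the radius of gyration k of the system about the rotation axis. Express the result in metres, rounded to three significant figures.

0.712

Annular disk: I_cm = (1/2)M(R²+r²) = (1/2)(0.528)[(0.495)² + (0.173)²] = 0.072588 kg m^2; centre at d = 0.733 m, so I = I_cm + Md² gives I = 0.072588 + (0.528)(0.733)² = 0.35628 kg m^2.
Solid disk: I_cm = (1/2)MR² = (1/2)(3.99)(0.0422)² = 0.0035528 kg m^2; centre at d = 0.68 m, so I = I_cm + Md² gives I = 0.0035528 + (3.99)(0.68)² = 1.8485 kg m^2.
Thin rod: I_cm = (1/12)ML² = (1/12)(0.551)(0.797)² = 0.029167 kg m^2; centre at d = 0.779 m, so I = I_cm + Md² gives I = 0.029167 + (0.551)(0.779)² = 0.36354 kg m^2.
Total I = 2.5683 kg m^2; total mass M = 5.069 kg.
k = √(I/M) = √(2.5683/5.069) = 0.71181 m.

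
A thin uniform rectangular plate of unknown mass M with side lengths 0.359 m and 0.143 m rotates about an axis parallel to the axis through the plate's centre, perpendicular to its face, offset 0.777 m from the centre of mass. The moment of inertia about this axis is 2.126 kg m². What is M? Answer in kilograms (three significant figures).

I = I_cm + Md² = (1/12)M(a²+b²) + Md² = M·[0.0833333·[(0.359)² + (0.143)²] + (0.777)²] = M·0.61617.
So M = 2.126 / 0.61617 = 3.4503 kg.

3.45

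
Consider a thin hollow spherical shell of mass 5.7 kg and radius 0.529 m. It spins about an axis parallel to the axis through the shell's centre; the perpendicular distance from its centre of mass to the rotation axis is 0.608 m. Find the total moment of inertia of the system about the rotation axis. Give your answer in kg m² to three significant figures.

3.17

I_cm = (2/3)MR² = (2/3)(5.7)(0.529)² = 1.0634 kg m²; centre at d = 0.608 m, so I = I_cm + Md² gives I = 1.0634 + (5.7)(0.608)² = 3.1705 kg m².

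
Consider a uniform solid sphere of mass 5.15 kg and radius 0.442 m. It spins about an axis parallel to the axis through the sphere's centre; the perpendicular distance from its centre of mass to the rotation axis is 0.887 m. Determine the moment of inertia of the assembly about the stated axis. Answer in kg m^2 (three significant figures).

4.45

I_cm = (2/5)MR² = (2/5)(5.15)(0.442)² = 0.40245 kg m^2; centre at d = 0.887 m, so I = I_cm + Md² gives I = 0.40245 + (5.15)(0.887)² = 4.4543 kg m^2.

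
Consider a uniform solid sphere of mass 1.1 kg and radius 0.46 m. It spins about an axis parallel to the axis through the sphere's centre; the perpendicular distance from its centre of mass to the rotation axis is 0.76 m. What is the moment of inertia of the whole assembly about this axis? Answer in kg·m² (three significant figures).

I_cm = (2/5)MR² = (2/5)(1.1)(0.46)² = 0.093104 kg·m²; centre at d = 0.76 m, so the parallel axis theorem gives I = 0.093104 + (1.1)(0.76)² = 0.72846 kg·m².

0.728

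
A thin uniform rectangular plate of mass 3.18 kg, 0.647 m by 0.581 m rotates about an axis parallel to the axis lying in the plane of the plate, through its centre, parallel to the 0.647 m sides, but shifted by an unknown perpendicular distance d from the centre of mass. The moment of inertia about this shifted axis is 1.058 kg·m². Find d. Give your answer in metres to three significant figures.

About the centre-of-mass axis, I_cm = (1/12)Mb² = (1/12)(3.18)(0.581)² = 0.089454 kg·m².
Parallel axis theorem: I = I_cm + Md², so Md² = 1.058 − 0.089454 = 0.96855 kg·m².
d = √(0.96855 / 3.18) = 0.55188 m.

0.552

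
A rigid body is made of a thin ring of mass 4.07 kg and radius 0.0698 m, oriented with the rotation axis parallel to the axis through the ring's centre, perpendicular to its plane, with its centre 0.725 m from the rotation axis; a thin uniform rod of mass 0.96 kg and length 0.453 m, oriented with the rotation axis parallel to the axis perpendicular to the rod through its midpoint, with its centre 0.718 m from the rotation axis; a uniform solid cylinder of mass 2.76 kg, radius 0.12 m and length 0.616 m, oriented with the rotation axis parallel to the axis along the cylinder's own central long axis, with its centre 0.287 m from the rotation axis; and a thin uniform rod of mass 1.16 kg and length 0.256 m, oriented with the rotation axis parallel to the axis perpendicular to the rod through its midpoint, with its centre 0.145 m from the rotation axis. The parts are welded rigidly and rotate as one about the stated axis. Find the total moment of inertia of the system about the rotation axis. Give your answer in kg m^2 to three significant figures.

2.95

Thin ring: I_cm = MR² = (4.07)(0.0698)² = 0.019829 kg m^2; centre at d = 0.725 m, so I = I_cm + Md² gives I = 0.019829 + (4.07)(0.725)² = 2.1591 kg m^2.
Thin rod: I_cm = (1/12)ML² = (1/12)(0.96)(0.453)² = 0.016417 kg m^2; centre at d = 0.718 m, so I = I_cm + Md² gives I = 0.016417 + (0.96)(0.718)² = 0.51132 kg m^2.
Solid cylinder: I_cm = (1/2)MR² = (1/2)(2.76)(0.12)² = 0.019872 kg m^2; centre at d = 0.287 m, so I = I_cm + Md² gives I = 0.019872 + (2.76)(0.287)² = 0.24721 kg m^2.
Thin rod: I_cm = (1/12)ML² = (1/12)(1.16)(0.256)² = 0.0063351 kg m^2; centre at d = 0.145 m, so I = I_cm + Md² gives I = 0.0063351 + (1.16)(0.145)² = 0.030724 kg m^2.
Total I = 2.1591 + 0.51132 + 0.24721 + 0.030724 = 2.9484 kg m^2.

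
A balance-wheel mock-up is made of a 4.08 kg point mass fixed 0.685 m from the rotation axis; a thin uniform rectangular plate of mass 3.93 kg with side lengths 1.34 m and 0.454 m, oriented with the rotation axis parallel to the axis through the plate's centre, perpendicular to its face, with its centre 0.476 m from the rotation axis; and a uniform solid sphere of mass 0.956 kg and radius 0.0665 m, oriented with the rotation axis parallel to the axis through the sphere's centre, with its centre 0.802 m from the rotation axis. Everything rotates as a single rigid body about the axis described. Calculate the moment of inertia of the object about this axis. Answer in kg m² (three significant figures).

Point mass: I_cm = 0; centre at d = 0.685 m, so I = I_cm + Md² gives I = 0 + (4.08)(0.685)² = 1.9144 kg m².
Rectangular plate: I_cm = (1/12)M(a²+b²) = (1/12)(3.93)[(1.34)² + (0.454)²] = 0.65556 kg m²; centre at d = 0.476 m, so I = I_cm + Md² gives I = 0.65556 + (3.93)(0.476)² = 1.546 kg m².
Solid sphere: I_cm = (2/5)MR² = (2/5)(0.956)(0.0665)² = 0.0016911 kg m²; centre at d = 0.802 m, so I = I_cm + Md² gives I = 0.0016911 + (0.956)(0.802)² = 0.61659 kg m².
Total I = 1.9144 + 1.546 + 0.61659 = 4.077 kg m².

4.08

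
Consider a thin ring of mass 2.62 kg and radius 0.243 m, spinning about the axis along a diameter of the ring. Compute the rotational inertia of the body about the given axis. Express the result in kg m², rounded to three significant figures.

I_cm = (1/2)MR² = (1/2)(2.62)(0.243)² = 0.077354 kg m²; axis through the centre, so I = 0.077354 kg m².

0.0774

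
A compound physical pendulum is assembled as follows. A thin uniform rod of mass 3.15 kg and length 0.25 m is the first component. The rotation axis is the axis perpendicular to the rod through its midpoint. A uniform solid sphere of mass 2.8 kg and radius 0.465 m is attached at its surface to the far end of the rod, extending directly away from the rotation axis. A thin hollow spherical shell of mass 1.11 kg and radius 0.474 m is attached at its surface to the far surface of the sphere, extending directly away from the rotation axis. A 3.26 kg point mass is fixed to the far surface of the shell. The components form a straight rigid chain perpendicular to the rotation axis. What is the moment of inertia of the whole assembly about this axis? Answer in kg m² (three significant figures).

Thin rod: I_cm = (1/12)ML² = (1/12)(3.15)(0.25)² = 0.016406 kg m²; axis through the centre, so I = 0.016406 kg m².
Solid sphere: I_cm = (2/5)MR² = (2/5)(2.8)(0.465)² = 0.24217 kg m²; centre at d = 0.125 + 0.465 = 0.59 m, so I = I_cm + Md² gives I = 0.24217 + (2.8)(0.59)² = 1.2169 kg m².
Spherical shell: I_cm = (2/3)MR² = (2/3)(1.11)(0.474)² = 0.16626 kg m²; centre at d = 0.125 + 0.465 + 0.465 + 0.474 = 1.529 m, so I = I_cm + Md² gives I = 0.16626 + (1.11)(1.529)² = 2.7613 kg m².
Point mass: I_cm = 0; centre at d = 0.125 + 0.465 + 0.465 + 0.474 + 0.474 = 2.003 m, so I = I_cm + Md² gives I = 0 + (3.26)(2.003)² = 13.079 kg m².
Total I = 0.016406 + 1.2169 + 2.7613 + 13.079 = 17.074 kg m².

17.1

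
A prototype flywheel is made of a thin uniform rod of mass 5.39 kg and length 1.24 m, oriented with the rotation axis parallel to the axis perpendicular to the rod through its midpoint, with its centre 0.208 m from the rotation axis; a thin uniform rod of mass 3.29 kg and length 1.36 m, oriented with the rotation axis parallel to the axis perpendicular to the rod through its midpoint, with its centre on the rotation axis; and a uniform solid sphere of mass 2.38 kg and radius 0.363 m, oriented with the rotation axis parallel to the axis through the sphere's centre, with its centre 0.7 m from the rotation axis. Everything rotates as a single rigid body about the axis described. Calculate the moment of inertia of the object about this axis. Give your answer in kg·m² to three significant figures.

Thin rod: I_cm = (1/12)ML² = (1/12)(5.39)(1.24)² = 0.69064 kg·m²; centre at d = 0.208 m, so I = I_cm + Md² gives I = 0.69064 + (5.39)(0.208)² = 0.92383 kg·m².
Thin rod: I_cm = (1/12)ML² = (1/12)(3.29)(1.36)² = 0.5071 kg·m²; axis through the centre, so I = 0.5071 kg·m².
Solid sphere: I_cm = (2/5)MR² = (2/5)(2.38)(0.363)² = 0.12544 kg·m²; centre at d = 0.7 m, so I = I_cm + Md² gives I = 0.12544 + (2.38)(0.7)² = 1.2916 kg·m².
Total I = 0.92383 + 0.5071 + 1.2916 = 2.7226 kg·m².

2.72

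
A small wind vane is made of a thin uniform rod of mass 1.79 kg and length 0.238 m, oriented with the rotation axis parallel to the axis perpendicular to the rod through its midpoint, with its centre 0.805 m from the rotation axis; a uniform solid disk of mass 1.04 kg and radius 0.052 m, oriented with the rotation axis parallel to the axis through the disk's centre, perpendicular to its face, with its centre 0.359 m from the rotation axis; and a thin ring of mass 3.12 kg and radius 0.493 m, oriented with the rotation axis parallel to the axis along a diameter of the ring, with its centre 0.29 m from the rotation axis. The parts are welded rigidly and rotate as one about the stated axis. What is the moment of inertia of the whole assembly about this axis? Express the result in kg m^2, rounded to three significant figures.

Thin rod: I_cm = (1/12)ML² = (1/12)(1.79)(0.238)² = 0.0084494 kg m^2; centre at d = 0.805 m, so the parallel axis theorem gives I = 0.0084494 + (1.79)(0.805)² = 1.1684 kg m^2.
Solid disk: I_cm = (1/2)MR² = (1/2)(1.04)(0.052)² = 0.0014061 kg m^2; centre at d = 0.359 m, so the parallel axis theorem gives I = 0.0014061 + (1.04)(0.359)² = 0.13544 kg m^2.
Thin ring: I_cm = (1/2)MR² = (1/2)(3.12)(0.493)² = 0.37916 kg m^2; centre at d = 0.29 m, so the parallel axis theorem gives I = 0.37916 + (3.12)(0.29)² = 0.64155 kg m^2.
Total I = 1.1684 + 0.13544 + 0.64155 = 1.9454 kg m^2.

1.95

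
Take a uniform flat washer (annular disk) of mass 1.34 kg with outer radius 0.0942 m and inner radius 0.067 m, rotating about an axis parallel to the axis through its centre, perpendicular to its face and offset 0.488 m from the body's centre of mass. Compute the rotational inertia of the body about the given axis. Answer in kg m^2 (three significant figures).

0.328

I_cm = (1/2)M(R²+r²) = (1/2)(1.34)[(0.0942)² + (0.067)²] = 0.008953 kg m^2; centre at d = 0.488 m, so I = I_cm + Md² gives I = 0.008953 + (1.34)(0.488)² = 0.32807 kg m^2.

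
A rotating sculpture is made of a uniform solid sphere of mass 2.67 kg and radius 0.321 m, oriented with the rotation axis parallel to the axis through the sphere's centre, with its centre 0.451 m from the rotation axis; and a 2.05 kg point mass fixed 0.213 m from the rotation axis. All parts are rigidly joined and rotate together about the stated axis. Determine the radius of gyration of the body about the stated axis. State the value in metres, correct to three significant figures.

0.398

Solid sphere: I_cm = (2/5)MR² = (2/5)(2.67)(0.321)² = 0.11005 kg m²; centre at d = 0.451 m, so I = I_cm + Md² gives I = 0.11005 + (2.67)(0.451)² = 0.65313 kg m².
Point mass: I_cm = 0; centre at d = 0.213 m, so I = I_cm + Md² gives I = 0 + (2.05)(0.213)² = 0.093006 kg m².
Total I = 0.74613 kg m²; total mass M = 4.72 kg.
k = √(I/M) = √(0.74613/4.72) = 0.39759 m.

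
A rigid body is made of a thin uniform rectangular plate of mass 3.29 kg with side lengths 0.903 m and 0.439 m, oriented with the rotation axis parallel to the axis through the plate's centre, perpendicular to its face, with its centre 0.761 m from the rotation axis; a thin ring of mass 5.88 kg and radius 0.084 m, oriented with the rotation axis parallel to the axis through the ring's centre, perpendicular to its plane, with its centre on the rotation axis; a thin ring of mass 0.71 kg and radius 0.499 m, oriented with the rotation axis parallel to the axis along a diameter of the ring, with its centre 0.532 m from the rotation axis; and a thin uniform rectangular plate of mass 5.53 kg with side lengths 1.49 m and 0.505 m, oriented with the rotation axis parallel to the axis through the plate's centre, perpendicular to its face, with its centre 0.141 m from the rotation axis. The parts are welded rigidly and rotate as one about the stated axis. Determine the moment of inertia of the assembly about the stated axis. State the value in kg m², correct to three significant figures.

Rectangular plate: I_cm = (1/12)M(a²+b²) = (1/12)(3.29)[(0.903)² + (0.439)²] = 0.2764 kg m²; centre at d = 0.761 m, so the parallel axis theorem gives I = 0.2764 + (3.29)(0.761)² = 2.1817 kg m².
Thin ring: I_cm = MR² = (5.88)(0.084)² = 0.041489 kg m²; axis through the centre, so I = 0.041489 kg m².
Thin ring: I_cm = (1/2)MR² = (1/2)(0.71)(0.499)² = 0.088395 kg m²; centre at d = 0.532 m, so the parallel axis theorem gives I = 0.088395 + (0.71)(0.532)² = 0.28934 kg m².
Rectangular plate: I_cm = (1/12)M(a²+b²) = (1/12)(5.53)[(1.49)² + (0.505)²] = 1.1406 kg m²; centre at d = 0.141 m, so the parallel axis theorem gives I = 1.1406 + (5.53)(0.141)² = 1.2506 kg m².
Total I = 2.1817 + 0.041489 + 0.28934 + 1.2506 = 3.7631 kg m².

3.76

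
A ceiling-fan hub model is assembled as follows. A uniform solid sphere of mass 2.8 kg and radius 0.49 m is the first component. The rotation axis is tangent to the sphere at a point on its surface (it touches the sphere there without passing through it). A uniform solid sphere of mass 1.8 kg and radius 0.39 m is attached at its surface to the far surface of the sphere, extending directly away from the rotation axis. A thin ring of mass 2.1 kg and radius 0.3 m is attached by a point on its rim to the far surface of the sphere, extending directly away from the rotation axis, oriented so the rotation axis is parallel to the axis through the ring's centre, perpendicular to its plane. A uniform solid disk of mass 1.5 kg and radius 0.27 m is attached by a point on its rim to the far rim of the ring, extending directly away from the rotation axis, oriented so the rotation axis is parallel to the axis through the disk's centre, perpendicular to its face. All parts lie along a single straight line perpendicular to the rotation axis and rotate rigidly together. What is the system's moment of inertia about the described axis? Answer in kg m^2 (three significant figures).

Solid sphere: I_cm = (2/5)MR² = (2/5)(2.8)(0.49)² = 0.26891 kg m^2; centre at d = 0.49 m, so I = I_cm + Md² gives I = 0.26891 + (2.8)(0.49)² = 0.94119 kg m^2.
Solid sphere: I_cm = (2/5)MR² = (2/5)(1.8)(0.39)² = 0.10951 kg m^2; centre at d = 0.49 + 0.49 + 0.39 = 1.37 m, so I = I_cm + Md² gives I = 0.10951 + (1.8)(1.37)² = 3.4879 kg m^2.
Thin ring: I_cm = MR² = (2.1)(0.3)² = 0.189 kg m^2; centre at d = 0.49 + 0.49 + 0.39 + 0.39 + 0.3 = 2.06 m, so I = I_cm + Md² gives I = 0.189 + (2.1)(2.06)² = 9.1006 kg m^2.
Solid disk: I_cm = (1/2)MR² = (1/2)(1.5)(0.27)² = 0.054675 kg m^2; centre at d = 0.49 + 0.49 + 0.39 + 0.39 + 0.3 + 0.3 + 0.27 = 2.63 m, so I = I_cm + Md² gives I = 0.054675 + (1.5)(2.63)² = 10.43 kg m^2.
Total I = 0.94119 + 3.4879 + 9.1006 + 10.43 = 23.96 kg m^2.

24.0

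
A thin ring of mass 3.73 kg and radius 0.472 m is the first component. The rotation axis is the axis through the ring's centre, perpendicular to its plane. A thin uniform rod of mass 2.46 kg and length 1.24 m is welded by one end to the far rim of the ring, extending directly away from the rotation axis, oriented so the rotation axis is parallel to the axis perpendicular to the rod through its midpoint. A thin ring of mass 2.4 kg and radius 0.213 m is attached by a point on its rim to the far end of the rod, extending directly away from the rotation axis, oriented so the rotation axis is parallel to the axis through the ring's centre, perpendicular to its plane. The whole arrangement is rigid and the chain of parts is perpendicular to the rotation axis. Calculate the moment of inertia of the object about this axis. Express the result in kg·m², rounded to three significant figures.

13.1

Thin ring: I_cm = MR² = (3.73)(0.472)² = 0.83098 kg·m²; axis through the centre, so I = 0.83098 kg·m².
Thin rod: I_cm = (1/12)ML² = (1/12)(2.46)(1.24)² = 0.31521 kg·m²; centre at d = 0.472 + 0.62 = 1.092 m, so I = I_cm + Md² gives I = 0.31521 + (2.46)(1.092)² = 3.2487 kg·m².
Thin ring: I_cm = MR² = (2.4)(0.213)² = 0.10889 kg·m²; centre at d = 0.472 + 0.62 + 0.62 + 0.213 = 1.925 m, so I = I_cm + Md² gives I = 0.10889 + (2.4)(1.925)² = 9.0024 kg·m².
Total I = 0.83098 + 3.2487 + 9.0024 = 13.082 kg·m².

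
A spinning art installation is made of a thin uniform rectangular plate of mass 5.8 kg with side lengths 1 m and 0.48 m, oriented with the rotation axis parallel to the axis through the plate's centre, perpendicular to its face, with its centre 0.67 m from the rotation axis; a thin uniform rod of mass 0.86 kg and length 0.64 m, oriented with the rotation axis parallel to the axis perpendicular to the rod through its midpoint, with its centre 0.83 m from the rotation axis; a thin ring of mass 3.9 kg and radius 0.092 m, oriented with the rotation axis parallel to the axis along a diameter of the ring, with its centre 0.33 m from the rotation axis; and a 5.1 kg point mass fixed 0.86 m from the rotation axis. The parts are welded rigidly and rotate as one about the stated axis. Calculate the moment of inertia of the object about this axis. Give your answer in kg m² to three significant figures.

8.03

Rectangular plate: I_cm = (1/12)M(a²+b²) = (1/12)(5.8)[(1)² + (0.48)²] = 0.59469 kg m²; centre at d = 0.67 m, so I = I_cm + Md² gives I = 0.59469 + (5.8)(0.67)² = 3.1983 kg m².
Thin rod: I_cm = (1/12)ML² = (1/12)(0.86)(0.64)² = 0.029355 kg m²; centre at d = 0.83 m, so I = I_cm + Md² gives I = 0.029355 + (0.86)(0.83)² = 0.62181 kg m².
Thin ring: I_cm = (1/2)MR² = (1/2)(3.9)(0.092)² = 0.016505 kg m²; centre at d = 0.33 m, so I = I_cm + Md² gives I = 0.016505 + (3.9)(0.33)² = 0.44121 kg m².
Point mass: I_cm = 0; centre at d = 0.86 m, so I = I_cm + Md² gives I = 0 + (5.1)(0.86)² = 3.772 kg m².
Total I = 3.1983 + 0.62181 + 0.44121 + 3.772 = 8.0333 kg m².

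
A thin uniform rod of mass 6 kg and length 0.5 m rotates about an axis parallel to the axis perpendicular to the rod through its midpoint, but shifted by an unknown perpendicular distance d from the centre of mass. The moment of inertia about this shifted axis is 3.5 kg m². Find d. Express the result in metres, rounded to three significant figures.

0.750

About the centre-of-mass axis, I_cm = (1/12)ML² = (1/12)(6)(0.5)² = 0.125 kg m².
Parallel axis theorem: I = I_cm + Md², so Md² = 3.5 − 0.125 = 3.375 kg m².
d = √(3.375 / 6) = 0.75 m.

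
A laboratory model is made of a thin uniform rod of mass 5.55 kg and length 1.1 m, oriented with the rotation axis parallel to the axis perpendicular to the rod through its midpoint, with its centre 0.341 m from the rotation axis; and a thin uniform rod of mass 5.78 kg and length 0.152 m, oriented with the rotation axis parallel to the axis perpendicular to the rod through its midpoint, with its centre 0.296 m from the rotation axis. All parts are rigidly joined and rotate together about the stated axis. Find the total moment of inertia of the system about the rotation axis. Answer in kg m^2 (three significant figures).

Thin rod: I_cm = (1/12)ML² = (1/12)(5.55)(1.1)² = 0.55963 kg m^2; centre at d = 0.341 m, so the parallel axis theorem gives I = 0.55963 + (5.55)(0.341)² = 1.205 kg m^2.
Thin rod: I_cm = (1/12)ML² = (1/12)(5.78)(0.152)² = 0.011128 kg m^2; centre at d = 0.296 m, so the parallel axis theorem gives I = 0.011128 + (5.78)(0.296)² = 0.51755 kg m^2.
Total I = 1.205 + 0.51755 = 1.7225 kg m^2.

1.72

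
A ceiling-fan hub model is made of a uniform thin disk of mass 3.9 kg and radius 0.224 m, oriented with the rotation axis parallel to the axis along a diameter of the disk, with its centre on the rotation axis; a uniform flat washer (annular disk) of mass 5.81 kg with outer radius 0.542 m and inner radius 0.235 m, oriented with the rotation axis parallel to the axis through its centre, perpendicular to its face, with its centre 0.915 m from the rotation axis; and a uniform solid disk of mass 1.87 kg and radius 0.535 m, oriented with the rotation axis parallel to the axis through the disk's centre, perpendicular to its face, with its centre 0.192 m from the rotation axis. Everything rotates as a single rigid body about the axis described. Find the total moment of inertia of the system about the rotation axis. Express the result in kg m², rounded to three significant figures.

Thin disk: I_cm = (1/4)MR² = (1/4)(3.9)(0.224)² = 0.048922 kg m²; axis through the centre, so I = 0.048922 kg m².
Annular disk: I_cm = (1/2)M(R²+r²) = (1/2)(5.81)[(0.542)² + (0.235)²] = 1.0138 kg m²; centre at d = 0.915 m, so I = I_cm + Md² gives I = 1.0138 + (5.81)(0.915)² = 5.8781 kg m².
Solid disk: I_cm = (1/2)MR² = (1/2)(1.87)(0.535)² = 0.26762 kg m²; centre at d = 0.192 m, so I = I_cm + Md² gives I = 0.26762 + (1.87)(0.192)² = 0.33656 kg m².
Total I = 0.048922 + 5.8781 + 0.33656 = 6.2636 kg m².

6.26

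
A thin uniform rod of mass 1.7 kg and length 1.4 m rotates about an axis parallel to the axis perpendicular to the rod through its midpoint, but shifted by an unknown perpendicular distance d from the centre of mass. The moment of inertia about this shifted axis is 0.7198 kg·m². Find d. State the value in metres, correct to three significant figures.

About the centre-of-mass axis, I_cm = (1/12)ML² = (1/12)(1.7)(1.4)² = 0.27767 kg·m².
Parallel axis theorem: I = I_cm + Md², so Md² = 0.7198 − 0.27767 = 0.44213 kg·m².
d = √(0.44213 / 1.7) = 0.50998 m.

0.510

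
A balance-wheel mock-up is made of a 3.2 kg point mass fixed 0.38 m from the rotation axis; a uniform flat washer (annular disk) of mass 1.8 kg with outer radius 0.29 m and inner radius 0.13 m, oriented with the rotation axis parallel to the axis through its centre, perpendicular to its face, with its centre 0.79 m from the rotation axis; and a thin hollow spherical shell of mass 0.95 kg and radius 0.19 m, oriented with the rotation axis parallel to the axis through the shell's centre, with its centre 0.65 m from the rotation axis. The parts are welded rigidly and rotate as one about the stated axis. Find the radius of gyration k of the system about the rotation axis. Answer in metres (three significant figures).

0.594

Point mass: I_cm = 0; centre at d = 0.38 m, so I = I_cm + Md² gives I = 0 + (3.2)(0.38)² = 0.46208 kg m^2.
Annular disk: I_cm = (1/2)M(R²+r²) = (1/2)(1.8)[(0.29)² + (0.13)²] = 0.0909 kg m^2; centre at d = 0.79 m, so I = I_cm + Md² gives I = 0.0909 + (1.8)(0.79)² = 1.2143 kg m^2.
Spherical shell: I_cm = (2/3)MR² = (2/3)(0.95)(0.19)² = 0.022863 kg m^2; centre at d = 0.65 m, so I = I_cm + Md² gives I = 0.022863 + (0.95)(0.65)² = 0.42424 kg m^2.
Total I = 2.1006 kg m^2; total mass M = 5.95 kg.
k = √(I/M) = √(2.1006/5.95) = 0.59417 m.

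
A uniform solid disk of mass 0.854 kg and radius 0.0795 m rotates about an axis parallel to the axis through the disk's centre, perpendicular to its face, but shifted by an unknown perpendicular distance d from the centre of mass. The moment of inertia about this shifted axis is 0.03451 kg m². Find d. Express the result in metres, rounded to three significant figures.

0.193

About the centre-of-mass axis, I_cm = (1/2)MR² = (1/2)(0.854)(0.0795)² = 0.0026987 kg m².
Parallel axis theorem: I = I_cm + Md², so Md² = 0.03451 − 0.0026987 = 0.031811 kg m².
d = √(0.031811 / 0.854) = 0.193 m.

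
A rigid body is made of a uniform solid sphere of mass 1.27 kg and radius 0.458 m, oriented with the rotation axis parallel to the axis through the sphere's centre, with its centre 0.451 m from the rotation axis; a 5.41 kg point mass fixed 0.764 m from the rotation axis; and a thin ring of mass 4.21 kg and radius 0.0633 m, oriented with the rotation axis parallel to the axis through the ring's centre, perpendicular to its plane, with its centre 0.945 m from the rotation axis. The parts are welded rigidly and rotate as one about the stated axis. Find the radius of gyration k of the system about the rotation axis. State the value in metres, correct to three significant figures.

Solid sphere: I_cm = (2/5)MR² = (2/5)(1.27)(0.458)² = 0.10656 kg m^2; centre at d = 0.451 m, so the parallel axis theorem gives I = 0.10656 + (1.27)(0.451)² = 0.36488 kg m^2.
Point mass: I_cm = 0; centre at d = 0.764 m, so the parallel axis theorem gives I = 0 + (5.41)(0.764)² = 3.1578 kg m^2.
Thin ring: I_cm = MR² = (4.21)(0.0633)² = 0.016869 kg m^2; centre at d = 0.945 m, so the parallel axis theorem gives I = 0.016869 + (4.21)(0.945)² = 3.7765 kg m^2.
Total I = 7.2992 kg m^2; total mass M = 10.89 kg.
k = √(I/M) = √(7.2992/10.89) = 0.8187 m.

0.819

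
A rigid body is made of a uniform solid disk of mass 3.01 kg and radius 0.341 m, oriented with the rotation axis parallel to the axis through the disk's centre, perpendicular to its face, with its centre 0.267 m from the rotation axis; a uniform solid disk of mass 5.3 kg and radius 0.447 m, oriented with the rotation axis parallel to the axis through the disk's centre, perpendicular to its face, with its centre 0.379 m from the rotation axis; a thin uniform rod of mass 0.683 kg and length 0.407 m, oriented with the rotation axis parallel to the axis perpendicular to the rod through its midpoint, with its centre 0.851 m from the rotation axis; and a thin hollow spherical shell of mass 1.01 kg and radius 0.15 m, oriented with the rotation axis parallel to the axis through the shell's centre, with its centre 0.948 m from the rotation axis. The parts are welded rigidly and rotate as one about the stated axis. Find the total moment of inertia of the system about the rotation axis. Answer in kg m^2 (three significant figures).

3.11

Solid disk: I_cm = (1/2)MR² = (1/2)(3.01)(0.341)² = 0.175 kg m^2; centre at d = 0.267 m, so the parallel axis theorem gives I = 0.175 + (3.01)(0.267)² = 0.38958 kg m^2.
Solid disk: I_cm = (1/2)MR² = (1/2)(5.3)(0.447)² = 0.52949 kg m^2; centre at d = 0.379 m, so the parallel axis theorem gives I = 0.52949 + (5.3)(0.379)² = 1.2908 kg m^2.
Thin rod: I_cm = (1/12)ML² = (1/12)(0.683)(0.407)² = 0.0094282 kg m^2; centre at d = 0.851 m, so the parallel axis theorem gives I = 0.0094282 + (0.683)(0.851)² = 0.50406 kg m^2.
Spherical shell: I_cm = (2/3)MR² = (2/3)(1.01)(0.15)² = 0.01515 kg m^2; centre at d = 0.948 m, so the parallel axis theorem gives I = 0.01515 + (1.01)(0.948)² = 0.92284 kg m^2.
Total I = 0.38958 + 1.2908 + 0.50406 + 0.92284 = 3.1073 kg m^2.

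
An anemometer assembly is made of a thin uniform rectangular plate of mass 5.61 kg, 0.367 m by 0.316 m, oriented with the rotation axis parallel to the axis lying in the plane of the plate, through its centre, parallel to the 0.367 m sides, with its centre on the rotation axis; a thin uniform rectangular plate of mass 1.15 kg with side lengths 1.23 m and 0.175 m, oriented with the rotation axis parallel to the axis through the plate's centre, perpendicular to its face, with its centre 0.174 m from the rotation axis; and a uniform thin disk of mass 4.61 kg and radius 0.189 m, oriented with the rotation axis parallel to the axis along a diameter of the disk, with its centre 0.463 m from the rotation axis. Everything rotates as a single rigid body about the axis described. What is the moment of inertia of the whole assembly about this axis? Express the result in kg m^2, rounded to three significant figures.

1.26

Rectangular plate: I_cm = (1/12)Mb² = (1/12)(5.61)(0.316)² = 0.046683 kg m^2; axis through the centre, so I = 0.046683 kg m^2.
Rectangular plate: I_cm = (1/12)M(a²+b²) = (1/12)(1.15)[(1.23)² + (0.175)²] = 0.14792 kg m^2; centre at d = 0.174 m, so I = I_cm + Md² gives I = 0.14792 + (1.15)(0.174)² = 0.18274 kg m^2.
Thin disk: I_cm = (1/4)MR² = (1/4)(4.61)(0.189)² = 0.041168 kg m^2; centre at d = 0.463 m, so I = I_cm + Md² gives I = 0.041168 + (4.61)(0.463)² = 1.0294 kg m^2.
Total I = 0.046683 + 0.18274 + 1.0294 = 1.2588 kg m^2.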